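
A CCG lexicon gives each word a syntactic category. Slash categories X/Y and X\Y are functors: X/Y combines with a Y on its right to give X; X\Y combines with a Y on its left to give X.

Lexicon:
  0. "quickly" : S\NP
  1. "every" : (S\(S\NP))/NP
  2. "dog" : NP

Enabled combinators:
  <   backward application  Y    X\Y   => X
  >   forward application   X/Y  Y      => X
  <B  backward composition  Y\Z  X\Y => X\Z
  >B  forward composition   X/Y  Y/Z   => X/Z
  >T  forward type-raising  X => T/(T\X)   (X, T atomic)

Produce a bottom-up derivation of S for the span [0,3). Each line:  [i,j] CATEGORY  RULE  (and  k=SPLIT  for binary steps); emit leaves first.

[0,1] S\NP  lex  "quickly"
[1,2] (S\(S\NP))/NP  lex  "every"
[2,3] NP  lex  "dog"
[1,3] S\(S\NP)  >  k=2
[0,3] S  <  k=1

[0,3] S   <
  [0,1] "quickly" : S\NP
  [1,3] S\(S\NP)   >
    [1,2] "every" : (S\(S\NP))/NP
    [2,3] "dog" : NP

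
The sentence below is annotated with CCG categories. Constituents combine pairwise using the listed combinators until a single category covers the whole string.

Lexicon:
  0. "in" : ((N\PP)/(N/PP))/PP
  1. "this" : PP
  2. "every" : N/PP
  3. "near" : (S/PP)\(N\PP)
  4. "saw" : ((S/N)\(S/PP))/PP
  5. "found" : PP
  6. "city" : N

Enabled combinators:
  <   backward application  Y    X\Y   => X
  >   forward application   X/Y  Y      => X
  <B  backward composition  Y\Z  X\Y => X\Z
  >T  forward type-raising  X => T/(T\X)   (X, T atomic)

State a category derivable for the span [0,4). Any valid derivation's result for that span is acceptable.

S/PP

[0,7] S   >
  [0,6] S/N   <
    [0,4] S/PP   <
      [0,3] N\PP   >
        [0,2] (N\PP)/(N/PP)   >
          [0,1] "in" : ((N\PP)/(N/PP))/PP
          [1,2] "this" : PP
        [2,3] "every" : N/PP
      [3,4] "near" : (S/PP)\(N\PP)
    [4,6] (S/N)\(S/PP)   >
      [4,5] "saw" : ((S/N)\(S/PP))/PP
      [5,6] "found" : PP
  [6,7] "city" : N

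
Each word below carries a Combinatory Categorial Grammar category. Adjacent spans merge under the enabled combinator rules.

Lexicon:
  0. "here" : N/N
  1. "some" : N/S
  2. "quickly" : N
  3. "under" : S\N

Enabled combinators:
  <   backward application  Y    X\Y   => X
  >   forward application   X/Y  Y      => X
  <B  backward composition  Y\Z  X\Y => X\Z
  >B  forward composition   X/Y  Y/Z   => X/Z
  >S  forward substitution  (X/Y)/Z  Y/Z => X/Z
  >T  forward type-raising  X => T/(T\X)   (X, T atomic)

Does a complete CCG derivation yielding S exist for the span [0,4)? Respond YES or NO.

NO

N/N N/S N S\N
CKY chart[0,4] = {N, N/(N\N), N/(S\S), NP/(NP\N), PP/(PP\N), S/(S\N)}; S ∉ chart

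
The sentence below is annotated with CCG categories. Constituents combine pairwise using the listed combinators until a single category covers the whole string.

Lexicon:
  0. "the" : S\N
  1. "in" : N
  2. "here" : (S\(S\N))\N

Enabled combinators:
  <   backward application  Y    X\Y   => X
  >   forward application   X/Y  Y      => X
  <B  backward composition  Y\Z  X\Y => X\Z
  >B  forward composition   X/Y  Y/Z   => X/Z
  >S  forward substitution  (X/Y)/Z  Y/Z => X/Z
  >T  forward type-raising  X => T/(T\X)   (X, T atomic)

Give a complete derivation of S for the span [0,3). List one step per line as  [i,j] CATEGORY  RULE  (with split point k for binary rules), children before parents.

[0,3] S   <
  [0,1] "the" : S\N
  [1,3] S\(S\N)   <
    [1,2] "in" : N
    [2,3] "here" : (S\(S\N))\N

[0,1] S\N  lex  "the"
[1,2] N  lex  "in"
[2,3] (S\(S\N))\N  lex  "here"
[1,3] S\(S\N)  <  k=2
[0,3] S  <  k=1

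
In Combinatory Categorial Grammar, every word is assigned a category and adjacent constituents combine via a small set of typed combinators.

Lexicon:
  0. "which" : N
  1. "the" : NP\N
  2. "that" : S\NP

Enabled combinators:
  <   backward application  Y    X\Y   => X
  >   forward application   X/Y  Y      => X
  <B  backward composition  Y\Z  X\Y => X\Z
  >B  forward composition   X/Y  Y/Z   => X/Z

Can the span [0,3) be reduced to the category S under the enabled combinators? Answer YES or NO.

YES

[0,3] S   <
  [0,2] NP   <
    [0,1] "which" : N
    [1,2] "the" : NP\N
  [2,3] "that" : S\NP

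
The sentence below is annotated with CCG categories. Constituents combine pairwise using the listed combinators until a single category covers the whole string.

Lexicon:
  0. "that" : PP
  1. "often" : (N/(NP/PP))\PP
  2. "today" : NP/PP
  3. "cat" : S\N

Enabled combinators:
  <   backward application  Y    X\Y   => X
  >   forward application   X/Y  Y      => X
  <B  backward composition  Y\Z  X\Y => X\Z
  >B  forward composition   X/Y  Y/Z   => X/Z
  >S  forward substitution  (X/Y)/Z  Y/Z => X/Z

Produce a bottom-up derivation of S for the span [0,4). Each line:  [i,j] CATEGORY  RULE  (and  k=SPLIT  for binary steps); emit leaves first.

[0,4] S   <
  [0,3] N   >
    [0,2] N/(NP/PP)   <
      [0,1] "that" : PP
      [1,2] "often" : (N/(NP/PP))\PP
    [2,3] "today" : NP/PP
  [3,4] "cat" : S\N

[0,1] PP  lex  "that"
[1,2] (N/(NP/PP))\PP  lex  "often"
[0,2] N/(NP/PP)  <  k=1
[2,3] NP/PP  lex  "today"
[0,3] N  >  k=2
[3,4] S\N  lex  "cat"
[0,4] S  <  k=3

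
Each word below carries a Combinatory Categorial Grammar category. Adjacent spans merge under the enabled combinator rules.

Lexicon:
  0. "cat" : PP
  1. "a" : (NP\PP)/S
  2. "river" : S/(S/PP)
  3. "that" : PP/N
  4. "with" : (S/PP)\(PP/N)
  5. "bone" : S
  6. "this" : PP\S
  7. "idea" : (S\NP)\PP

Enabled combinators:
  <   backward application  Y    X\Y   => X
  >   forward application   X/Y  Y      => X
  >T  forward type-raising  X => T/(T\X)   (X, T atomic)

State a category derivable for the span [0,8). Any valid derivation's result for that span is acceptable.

[0,8] S   <
  [0,5] NP   <
    [0,1] "cat" : PP
    [1,5] NP\PP   >
      [1,2] "a" : (NP\PP)/S
      [2,5] S   >
        [2,3] "river" : S/(S/PP)
        [3,5] S/PP   <
          [3,4] "that" : PP/N
          [4,5] "with" : (S/PP)\(PP/N)
  [5,8] S\NP   <
    [5,7] PP   <
      [5,6] "bone" : S
      [6,7] "this" : PP\S
    [7,8] "idea" : (S\NP)\PP

S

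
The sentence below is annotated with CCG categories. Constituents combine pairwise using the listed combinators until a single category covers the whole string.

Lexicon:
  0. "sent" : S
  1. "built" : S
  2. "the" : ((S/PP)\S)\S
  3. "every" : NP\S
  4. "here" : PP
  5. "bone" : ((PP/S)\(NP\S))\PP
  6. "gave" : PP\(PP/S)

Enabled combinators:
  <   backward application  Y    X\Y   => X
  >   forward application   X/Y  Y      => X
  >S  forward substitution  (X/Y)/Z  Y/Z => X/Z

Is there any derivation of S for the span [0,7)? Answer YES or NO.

YES

[0,7] S   >
  [0,3] S/PP   <
    [0,1] "sent" : S
    [1,3] (S/PP)\S   <
      [1,2] "built" : S
      [2,3] "the" : ((S/PP)\S)\S
  [3,7] PP   <
    [3,6] PP/S   <
      [3,4] "every" : NP\S
      [4,6] (PP/S)\(NP\S)   <
        [4,5] "here" : PP
        [5,6] "bone" : ((PP/S)\(NP\S))\PP
    [6,7] "gave" : PP\(PP/S)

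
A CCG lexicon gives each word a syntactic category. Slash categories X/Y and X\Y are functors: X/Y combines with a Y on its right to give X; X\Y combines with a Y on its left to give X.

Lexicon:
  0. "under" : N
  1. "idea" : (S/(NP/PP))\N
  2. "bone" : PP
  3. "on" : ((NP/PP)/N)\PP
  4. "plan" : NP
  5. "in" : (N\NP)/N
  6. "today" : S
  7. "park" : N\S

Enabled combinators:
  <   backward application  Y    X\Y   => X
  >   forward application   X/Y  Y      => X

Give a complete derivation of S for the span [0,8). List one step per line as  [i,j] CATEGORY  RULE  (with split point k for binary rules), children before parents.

[0,8] S   >
  [0,2] S/(NP/PP)   <
    [0,1] "under" : N
    [1,2] "idea" : (S/(NP/PP))\N
  [2,8] NP/PP   >
    [2,4] (NP/PP)/N   <
      [2,3] "bone" : PP
      [3,4] "on" : ((NP/PP)/N)\PP
    [4,8] N   <
      [4,5] "plan" : NP
      [5,8] N\NP   >
        [5,6] "in" : (N\NP)/N
        [6,8] N   <
          [6,7] "today" : S
          [7,8] "park" : N\S

[0,1] N  lex  "under"
[1,2] (S/(NP/PP))\N  lex  "idea"
[0,2] S/(NP/PP)  <  k=1
[2,3] PP  lex  "bone"
[3,4] ((NP/PP)/N)\PP  lex  "on"
[2,4] (NP/PP)/N  <  k=3
[4,5] NP  lex  "plan"
[5,6] (N\NP)/N  lex  "in"
[6,7] S  lex  "today"
[7,8] N\S  lex  "park"
[6,8] N  <  k=7
[5,8] N\NP  >  k=6
[4,8] N  <  k=5
[2,8] NP/PP  >  k=4
[0,8] S  >  k=2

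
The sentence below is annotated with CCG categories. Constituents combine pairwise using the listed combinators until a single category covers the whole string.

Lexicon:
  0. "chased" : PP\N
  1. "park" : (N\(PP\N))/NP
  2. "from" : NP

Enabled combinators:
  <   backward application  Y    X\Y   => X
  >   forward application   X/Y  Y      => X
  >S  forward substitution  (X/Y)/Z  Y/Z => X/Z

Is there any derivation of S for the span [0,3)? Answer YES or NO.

NO

PP\N (N\(PP\N))/NP NP
CKY chart[0,3] = {N}; S ∉ chart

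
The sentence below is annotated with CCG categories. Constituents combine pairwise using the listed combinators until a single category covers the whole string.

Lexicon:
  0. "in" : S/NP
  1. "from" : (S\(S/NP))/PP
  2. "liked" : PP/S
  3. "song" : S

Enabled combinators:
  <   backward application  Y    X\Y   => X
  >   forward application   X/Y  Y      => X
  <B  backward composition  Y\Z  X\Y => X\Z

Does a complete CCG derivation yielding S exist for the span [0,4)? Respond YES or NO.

YES

[0,4] S   <
  [0,1] "in" : S/NP
  [1,4] S\(S/NP)   >
    [1,2] "from" : (S\(S/NP))/PP
    [2,4] PP   >
      [2,3] "liked" : PP/S
      [3,4] "song" : S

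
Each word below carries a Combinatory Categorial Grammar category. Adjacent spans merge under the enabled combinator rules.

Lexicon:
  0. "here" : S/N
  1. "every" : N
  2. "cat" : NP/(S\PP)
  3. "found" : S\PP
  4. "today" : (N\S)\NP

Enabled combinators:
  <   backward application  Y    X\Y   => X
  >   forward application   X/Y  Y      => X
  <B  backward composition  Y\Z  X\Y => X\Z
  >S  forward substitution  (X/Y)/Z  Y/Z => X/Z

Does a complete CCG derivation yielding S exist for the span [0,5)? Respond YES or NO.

NO

S/N N NP/(S\PP) S\PP (N\S)\NP
CKY chart[0,5] = {N}; S ∉ chart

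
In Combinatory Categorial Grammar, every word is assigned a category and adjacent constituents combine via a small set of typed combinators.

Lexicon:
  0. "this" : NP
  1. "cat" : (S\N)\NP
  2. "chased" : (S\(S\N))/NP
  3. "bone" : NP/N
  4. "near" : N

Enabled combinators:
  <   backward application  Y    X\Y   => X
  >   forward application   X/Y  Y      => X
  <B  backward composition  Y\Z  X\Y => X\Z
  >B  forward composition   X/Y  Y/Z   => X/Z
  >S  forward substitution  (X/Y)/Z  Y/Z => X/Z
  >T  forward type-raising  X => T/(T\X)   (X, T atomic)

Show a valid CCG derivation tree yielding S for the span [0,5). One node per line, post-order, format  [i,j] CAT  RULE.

[0,5] S   <
  [0,2] S\N   <
    [0,1] "this" : NP
    [1,2] "cat" : (S\N)\NP
  [2,5] S\(S\N)   >
    [2,3] "chased" : (S\(S\N))/NP
    [3,5] NP   >
      [3,4] "bone" : NP/N
      [4,5] "near" : N

[0,1] NP  lex  "this"
[1,2] (S\N)\NP  lex  "cat"
[0,2] S\N  <  k=1
[2,3] (S\(S\N))/NP  lex  "chased"
[3,4] NP/N  lex  "bone"
[4,5] N  lex  "near"
[3,5] NP  >  k=4
[2,5] S\(S\N)  >  k=3
[0,5] S  <  k=2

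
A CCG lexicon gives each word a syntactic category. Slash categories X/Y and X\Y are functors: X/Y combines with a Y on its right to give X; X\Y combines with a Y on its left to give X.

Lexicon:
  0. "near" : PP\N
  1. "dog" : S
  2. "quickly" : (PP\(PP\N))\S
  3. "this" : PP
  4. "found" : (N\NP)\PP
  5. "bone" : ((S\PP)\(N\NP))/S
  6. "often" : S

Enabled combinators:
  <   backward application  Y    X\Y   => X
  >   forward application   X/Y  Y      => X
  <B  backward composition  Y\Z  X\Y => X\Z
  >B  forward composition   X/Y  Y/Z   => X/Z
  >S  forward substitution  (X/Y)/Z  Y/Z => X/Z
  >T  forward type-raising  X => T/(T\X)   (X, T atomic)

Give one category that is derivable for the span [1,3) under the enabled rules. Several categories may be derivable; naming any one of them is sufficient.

[0,7] S   <
  [0,3] PP   <
    [0,1] "near" : PP\N
    [1,3] PP\(PP\N)   <
      [1,2] "dog" : S
      [2,3] "quickly" : (PP\(PP\N))\S
  [3,7] S\PP   <
    [3,5] N\NP   <
      [3,4] "this" : PP
      [4,5] "found" : (N\NP)\PP
    [5,7] (S\PP)\(N\NP)   >
      [5,6] "bone" : ((S\PP)\(N\NP))/S
      [6,7] "often" : S

PP\(PP\N)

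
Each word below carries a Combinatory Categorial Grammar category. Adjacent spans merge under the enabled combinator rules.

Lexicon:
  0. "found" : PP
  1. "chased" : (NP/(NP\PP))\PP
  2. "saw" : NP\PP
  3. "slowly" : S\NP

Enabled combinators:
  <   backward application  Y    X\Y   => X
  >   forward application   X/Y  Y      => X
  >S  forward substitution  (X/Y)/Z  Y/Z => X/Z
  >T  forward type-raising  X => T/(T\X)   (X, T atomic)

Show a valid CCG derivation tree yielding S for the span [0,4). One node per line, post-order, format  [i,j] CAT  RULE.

[0,1] PP  lex  "found"
[1,2] (NP/(NP\PP))\PP  lex  "chased"
[0,2] NP/(NP\PP)  <  k=1
[2,3] NP\PP  lex  "saw"
[0,3] NP  >  k=2
[3,4] S\NP  lex  "slowly"
[0,4] S  <  k=3

[0,4] S   <
  [0,3] NP   >
    [0,2] NP/(NP\PP)   <
      [0,1] "found" : PP
      [1,2] "chased" : (NP/(NP\PP))\PP
    [2,3] "saw" : NP\PP
  [3,4] "slowly" : S\NP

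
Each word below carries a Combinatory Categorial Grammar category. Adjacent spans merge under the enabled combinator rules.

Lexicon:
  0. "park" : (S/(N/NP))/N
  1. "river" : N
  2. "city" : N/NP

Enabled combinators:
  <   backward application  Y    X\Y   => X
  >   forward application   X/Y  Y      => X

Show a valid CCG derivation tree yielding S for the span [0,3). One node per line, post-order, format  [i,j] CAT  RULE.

[0,3] S   >
  [0,2] S/(N/NP)   >
    [0,1] "park" : (S/(N/NP))/N
    [1,2] "river" : N
  [2,3] "city" : N/NP

[0,1] (S/(N/NP))/N  lex  "park"
[1,2] N  lex  "river"
[0,2] S/(N/NP)  >  k=1
[2,3] N/NP  lex  "city"
[0,3] S  >  k=2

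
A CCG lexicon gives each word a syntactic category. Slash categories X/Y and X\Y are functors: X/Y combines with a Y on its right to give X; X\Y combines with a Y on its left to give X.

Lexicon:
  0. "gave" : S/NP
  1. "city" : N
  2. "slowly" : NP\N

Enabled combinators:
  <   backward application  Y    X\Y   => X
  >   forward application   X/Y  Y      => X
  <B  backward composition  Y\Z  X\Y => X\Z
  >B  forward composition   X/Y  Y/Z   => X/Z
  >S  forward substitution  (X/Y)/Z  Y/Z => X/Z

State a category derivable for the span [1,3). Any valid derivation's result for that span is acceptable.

NP

[0,3] S   >
  [0,1] "gave" : S/NP
  [1,3] NP   <
    [1,2] "city" : N
    [2,3] "slowly" : NP\N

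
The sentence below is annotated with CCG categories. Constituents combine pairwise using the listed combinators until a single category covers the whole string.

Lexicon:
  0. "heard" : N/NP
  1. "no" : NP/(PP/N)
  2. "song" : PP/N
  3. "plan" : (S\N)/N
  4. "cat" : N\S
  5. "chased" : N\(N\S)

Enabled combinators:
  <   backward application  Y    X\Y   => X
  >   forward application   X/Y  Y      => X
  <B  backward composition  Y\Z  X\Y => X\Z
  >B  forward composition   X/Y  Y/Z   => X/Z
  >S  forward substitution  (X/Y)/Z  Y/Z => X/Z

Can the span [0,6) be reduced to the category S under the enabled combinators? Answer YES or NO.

YES

[0,6] S   <
  [0,3] N   >
    [0,1] "heard" : N/NP
    [1,3] NP   >
      [1,2] "no" : NP/(PP/N)
      [2,3] "song" : PP/N
  [3,6] S\N   >
    [3,4] "plan" : (S\N)/N
    [4,6] N   <
      [4,5] "cat" : N\S
      [5,6] "chased" : N\(N\S)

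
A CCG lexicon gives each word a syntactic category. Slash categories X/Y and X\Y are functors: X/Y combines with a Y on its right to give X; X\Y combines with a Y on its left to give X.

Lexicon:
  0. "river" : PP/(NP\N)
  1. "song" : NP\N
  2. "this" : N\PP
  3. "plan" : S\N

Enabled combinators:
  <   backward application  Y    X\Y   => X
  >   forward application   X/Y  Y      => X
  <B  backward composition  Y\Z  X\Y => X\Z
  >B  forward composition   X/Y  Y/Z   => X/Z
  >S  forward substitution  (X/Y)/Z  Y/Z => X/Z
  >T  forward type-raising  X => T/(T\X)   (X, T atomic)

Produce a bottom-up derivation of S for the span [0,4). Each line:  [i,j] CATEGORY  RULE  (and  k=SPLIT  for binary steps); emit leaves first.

[0,4] S   <
  [0,2] PP   >
    [0,1] "river" : PP/(NP\N)
    [1,2] "song" : NP\N
  [2,4] S\PP   <B
    [2,3] "this" : N\PP
    [3,4] "plan" : S\N

[0,1] PP/(NP\N)  lex  "river"
[1,2] NP\N  lex  "song"
[0,2] PP  >  k=1
[2,3] N\PP  lex  "this"
[3,4] S\N  lex  "plan"
[2,4] S\PP  <B  k=3
[0,4] S  <  k=2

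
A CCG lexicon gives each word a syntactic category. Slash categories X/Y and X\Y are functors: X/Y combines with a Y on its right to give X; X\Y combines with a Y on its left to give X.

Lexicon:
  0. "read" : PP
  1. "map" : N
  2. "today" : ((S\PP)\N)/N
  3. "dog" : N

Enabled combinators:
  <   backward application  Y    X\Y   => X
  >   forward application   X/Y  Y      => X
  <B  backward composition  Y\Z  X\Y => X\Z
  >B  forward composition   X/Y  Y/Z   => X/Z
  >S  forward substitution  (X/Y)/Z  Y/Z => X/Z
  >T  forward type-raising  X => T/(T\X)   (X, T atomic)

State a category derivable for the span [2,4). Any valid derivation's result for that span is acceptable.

[0,4] S   >
  [0,1] S/(S\PP)   >T
    [0,1] "read" : PP
  [1,4] S\PP   <
    [1,2] "map" : N
    [2,4] (S\PP)\N   >
      [2,3] "today" : ((S\PP)\N)/N
      [3,4] "dog" : N

(S\PP)\N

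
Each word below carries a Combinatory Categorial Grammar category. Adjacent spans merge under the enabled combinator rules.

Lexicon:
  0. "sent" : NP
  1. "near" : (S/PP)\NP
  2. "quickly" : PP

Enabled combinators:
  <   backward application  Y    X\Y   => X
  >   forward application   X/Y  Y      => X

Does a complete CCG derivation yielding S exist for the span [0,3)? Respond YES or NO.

[0,3] S   >
  [0,2] S/PP   <
    [0,1] "sent" : NP
    [1,2] "near" : (S/PP)\NP
  [2,3] "quickly" : PP

YES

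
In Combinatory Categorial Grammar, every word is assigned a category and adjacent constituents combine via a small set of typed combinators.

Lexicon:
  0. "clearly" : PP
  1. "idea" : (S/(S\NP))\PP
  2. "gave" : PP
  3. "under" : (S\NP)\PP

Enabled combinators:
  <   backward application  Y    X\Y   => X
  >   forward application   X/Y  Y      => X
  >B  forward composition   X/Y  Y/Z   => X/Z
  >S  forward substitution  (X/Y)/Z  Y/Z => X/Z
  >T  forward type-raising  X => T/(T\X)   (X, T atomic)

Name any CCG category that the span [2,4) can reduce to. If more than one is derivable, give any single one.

[0,4] S   >
  [0,2] S/(S\NP)   <
    [0,1] "clearly" : PP
    [1,2] "idea" : (S/(S\NP))\PP
  [2,4] S\NP   <
    [2,3] "gave" : PP
    [3,4] "under" : (S\NP)\PP

S\NP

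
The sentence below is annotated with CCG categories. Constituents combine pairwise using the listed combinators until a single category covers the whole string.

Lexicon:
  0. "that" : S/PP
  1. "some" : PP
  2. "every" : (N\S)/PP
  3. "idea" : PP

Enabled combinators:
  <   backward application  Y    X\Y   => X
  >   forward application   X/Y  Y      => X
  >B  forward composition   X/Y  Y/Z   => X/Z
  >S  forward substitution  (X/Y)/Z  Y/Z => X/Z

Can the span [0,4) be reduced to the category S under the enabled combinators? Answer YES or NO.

NO

S/PP PP (N\S)/PP PP
CKY chart[0,4] = {N}; S ∉ chart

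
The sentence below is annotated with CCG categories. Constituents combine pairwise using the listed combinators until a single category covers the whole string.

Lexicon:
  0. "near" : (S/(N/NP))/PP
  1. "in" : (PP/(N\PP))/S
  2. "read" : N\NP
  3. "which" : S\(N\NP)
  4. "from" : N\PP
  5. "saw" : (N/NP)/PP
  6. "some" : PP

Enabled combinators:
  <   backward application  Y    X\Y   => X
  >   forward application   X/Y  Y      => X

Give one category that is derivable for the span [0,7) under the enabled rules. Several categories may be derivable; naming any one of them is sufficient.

S

[0,7] S   >
  [0,5] S/(N/NP)   >
    [0,1] "near" : (S/(N/NP))/PP
    [1,5] PP   >
      [1,4] PP/(N\PP)   >
        [1,2] "in" : (PP/(N\PP))/S
        [2,4] S   <
          [2,3] "read" : N\NP
          [3,4] "which" : S\(N\NP)
      [4,5] "from" : N\PP
  [5,7] N/NP   >
    [5,6] "saw" : (N/NP)/PP
    [6,7] "some" : PP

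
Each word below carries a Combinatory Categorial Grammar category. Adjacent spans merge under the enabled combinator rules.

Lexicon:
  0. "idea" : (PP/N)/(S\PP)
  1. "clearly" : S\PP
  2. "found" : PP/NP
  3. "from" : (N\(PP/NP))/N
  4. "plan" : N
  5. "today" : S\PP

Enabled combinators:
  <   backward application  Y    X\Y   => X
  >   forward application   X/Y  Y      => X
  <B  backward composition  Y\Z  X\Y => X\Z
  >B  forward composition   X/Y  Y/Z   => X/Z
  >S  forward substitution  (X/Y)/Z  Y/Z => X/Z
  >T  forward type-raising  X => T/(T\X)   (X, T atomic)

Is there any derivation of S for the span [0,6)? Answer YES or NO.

[0,6] S   <
  [0,5] PP   >
    [0,2] PP/N   >
      [0,1] "idea" : (PP/N)/(S\PP)
      [1,2] "clearly" : S\PP
    [2,5] N   <
      [2,3] "found" : PP/NP
      [3,5] N\(PP/NP)   >
        [3,4] "from" : (N\(PP/NP))/N
        [4,5] "plan" : N
  [5,6] "today" : S\PP

YES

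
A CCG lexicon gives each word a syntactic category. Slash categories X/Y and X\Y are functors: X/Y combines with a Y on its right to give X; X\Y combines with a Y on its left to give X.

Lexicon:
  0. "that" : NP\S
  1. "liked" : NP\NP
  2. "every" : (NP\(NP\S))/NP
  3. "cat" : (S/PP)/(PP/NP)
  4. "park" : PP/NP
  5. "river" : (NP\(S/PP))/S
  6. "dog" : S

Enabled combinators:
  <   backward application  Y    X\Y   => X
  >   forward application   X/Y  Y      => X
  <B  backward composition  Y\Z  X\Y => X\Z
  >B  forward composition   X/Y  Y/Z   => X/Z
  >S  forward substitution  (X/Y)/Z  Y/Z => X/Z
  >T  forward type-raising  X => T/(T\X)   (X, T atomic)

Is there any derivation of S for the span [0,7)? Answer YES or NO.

NP\S NP\NP (NP\(NP\S))/NP (S/PP)/(PP/NP) PP/NP (NP\(S/PP))/S S
CKY chart[0,7] = {N/(N\NP), NP, NP/(NP\NP), PP/(PP\NP), S/(S\NP)}; S ∉ chart

NO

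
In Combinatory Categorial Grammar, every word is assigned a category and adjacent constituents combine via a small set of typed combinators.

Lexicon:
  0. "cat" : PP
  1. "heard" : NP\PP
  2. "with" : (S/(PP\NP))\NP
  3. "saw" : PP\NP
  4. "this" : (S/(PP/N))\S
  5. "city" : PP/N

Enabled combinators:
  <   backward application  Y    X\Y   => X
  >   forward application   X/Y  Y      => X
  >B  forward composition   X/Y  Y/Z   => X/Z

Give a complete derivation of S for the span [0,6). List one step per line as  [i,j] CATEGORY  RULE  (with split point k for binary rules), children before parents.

[0,1] PP  lex  "cat"
[1,2] NP\PP  lex  "heard"
[0,2] NP  <  k=1
[2,3] (S/(PP\NP))\NP  lex  "with"
[0,3] S/(PP\NP)  <  k=2
[3,4] PP\NP  lex  "saw"
[0,4] S  >  k=3
[4,5] (S/(PP/N))\S  lex  "this"
[0,5] S/(PP/N)  <  k=4
[5,6] PP/N  lex  "city"
[0,6] S  >  k=5

[0,6] S   >
  [0,5] S/(PP/N)   <
    [0,4] S   >
      [0,3] S/(PP\NP)   <
        [0,2] NP   <
          [0,1] "cat" : PP
          [1,2] "heard" : NP\PP
        [2,3] "with" : (S/(PP\NP))\NP
      [3,4] "saw" : PP\NP
    [4,5] "this" : (S/(PP/N))\S
  [5,6] "city" : PP/N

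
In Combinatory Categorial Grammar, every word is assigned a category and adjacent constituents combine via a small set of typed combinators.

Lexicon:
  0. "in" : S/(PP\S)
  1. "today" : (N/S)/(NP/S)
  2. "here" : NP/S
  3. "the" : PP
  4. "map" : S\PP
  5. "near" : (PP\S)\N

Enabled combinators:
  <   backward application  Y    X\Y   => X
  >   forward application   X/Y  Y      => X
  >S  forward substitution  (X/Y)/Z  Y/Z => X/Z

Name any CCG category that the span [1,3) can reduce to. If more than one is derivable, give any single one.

N/S

[0,6] S   >
  [0,1] "in" : S/(PP\S)
  [1,6] PP\S   <
    [1,5] N   >
      [1,3] N/S   >
        [1,2] "today" : (N/S)/(NP/S)
        [2,3] "here" : NP/S
      [3,5] S   <
        [3,4] "the" : PP
        [4,5] "map" : S\PP
    [5,6] "near" : (PP\S)\N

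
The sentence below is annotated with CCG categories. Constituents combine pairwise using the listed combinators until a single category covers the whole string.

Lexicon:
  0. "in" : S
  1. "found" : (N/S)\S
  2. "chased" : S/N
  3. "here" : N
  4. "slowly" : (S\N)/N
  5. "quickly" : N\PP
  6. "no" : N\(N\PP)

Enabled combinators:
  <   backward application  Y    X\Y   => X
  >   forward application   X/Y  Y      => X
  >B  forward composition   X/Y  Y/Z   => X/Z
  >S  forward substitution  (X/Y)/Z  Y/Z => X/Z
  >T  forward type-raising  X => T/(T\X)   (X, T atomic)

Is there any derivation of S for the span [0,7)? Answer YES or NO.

[0,7] S   <
  [0,4] N   >
    [0,2] N/S   <
      [0,1] "in" : S
      [1,2] "found" : (N/S)\S
    [2,4] S   >
      [2,3] "chased" : S/N
      [3,4] "here" : N
  [4,7] S\N   >
    [4,5] "slowly" : (S\N)/N
    [5,7] N   <
      [5,6] "quickly" : N\PP
      [6,7] "no" : N\(N\PP)

YES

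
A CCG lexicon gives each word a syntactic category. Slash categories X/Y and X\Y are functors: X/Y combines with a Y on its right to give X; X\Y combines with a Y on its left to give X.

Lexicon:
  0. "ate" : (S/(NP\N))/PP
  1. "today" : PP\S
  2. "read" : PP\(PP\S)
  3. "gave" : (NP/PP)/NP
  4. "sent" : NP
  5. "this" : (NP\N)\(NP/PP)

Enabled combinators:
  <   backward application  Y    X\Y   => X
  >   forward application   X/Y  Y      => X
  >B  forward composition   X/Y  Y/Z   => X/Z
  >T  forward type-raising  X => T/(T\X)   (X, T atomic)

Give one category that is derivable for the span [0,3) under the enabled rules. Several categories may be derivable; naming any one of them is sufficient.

S/(NP\N)

[0,6] S   >
  [0,3] S/(NP\N)   >
    [0,1] "ate" : (S/(NP\N))/PP
    [1,3] PP   <
      [1,2] "today" : PP\S
      [2,3] "read" : PP\(PP\S)
  [3,6] NP\N   <
    [3,5] NP/PP   >
      [3,4] "gave" : (NP/PP)/NP
      [4,5] "sent" : NP
    [5,6] "this" : (NP\N)\(NP/PP)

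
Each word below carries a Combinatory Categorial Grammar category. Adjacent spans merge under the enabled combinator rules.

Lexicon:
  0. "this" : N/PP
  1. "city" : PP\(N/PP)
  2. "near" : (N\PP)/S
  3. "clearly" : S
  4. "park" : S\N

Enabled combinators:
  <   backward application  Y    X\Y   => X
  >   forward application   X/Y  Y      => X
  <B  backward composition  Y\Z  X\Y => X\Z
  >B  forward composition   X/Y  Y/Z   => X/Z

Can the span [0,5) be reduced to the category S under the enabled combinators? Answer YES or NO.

YES

[0,5] S   <
  [0,2] PP   <
    [0,1] "this" : N/PP
    [1,2] "city" : PP\(N/PP)
  [2,5] S\PP   <B
    [2,4] N\PP   >
      [2,3] "near" : (N\PP)/S
      [3,4] "clearly" : S
    [4,5] "park" : S\N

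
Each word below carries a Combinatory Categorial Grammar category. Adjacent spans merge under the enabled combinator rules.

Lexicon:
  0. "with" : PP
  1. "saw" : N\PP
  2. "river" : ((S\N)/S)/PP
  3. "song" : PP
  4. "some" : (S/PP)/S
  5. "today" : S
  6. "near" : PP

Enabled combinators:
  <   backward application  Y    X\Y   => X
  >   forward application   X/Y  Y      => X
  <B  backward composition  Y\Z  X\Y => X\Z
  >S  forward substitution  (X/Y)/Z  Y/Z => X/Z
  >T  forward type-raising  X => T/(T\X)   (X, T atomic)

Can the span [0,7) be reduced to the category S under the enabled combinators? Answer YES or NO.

[0,7] S   <
  [0,2] N   >
    [0,1] N/(N\PP)   >T
      [0,1] "with" : PP
    [1,2] "saw" : N\PP
  [2,7] S\N   >
    [2,4] (S\N)/S   >
      [2,3] "river" : ((S\N)/S)/PP
      [3,4] "song" : PP
    [4,7] S   >
      [4,6] S/PP   >
        [4,5] "some" : (S/PP)/S
        [5,6] "today" : S
      [6,7] "near" : PP

YES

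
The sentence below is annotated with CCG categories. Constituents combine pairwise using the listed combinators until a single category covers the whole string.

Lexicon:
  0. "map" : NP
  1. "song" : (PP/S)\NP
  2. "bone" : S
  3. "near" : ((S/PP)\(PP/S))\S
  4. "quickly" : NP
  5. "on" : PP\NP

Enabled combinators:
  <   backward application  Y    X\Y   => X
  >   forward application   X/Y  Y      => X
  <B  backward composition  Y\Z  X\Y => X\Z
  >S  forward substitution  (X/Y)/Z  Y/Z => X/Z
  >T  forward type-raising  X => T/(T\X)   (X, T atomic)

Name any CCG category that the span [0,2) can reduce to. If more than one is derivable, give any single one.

[0,6] S   >
  [0,4] S/PP   <
    [0,2] PP/S   <
      [0,1] "map" : NP
      [1,2] "song" : (PP/S)\NP
    [2,4] (S/PP)\(PP/S)   <
      [2,3] "bone" : S
      [3,4] "near" : ((S/PP)\(PP/S))\S
  [4,6] PP   >
    [4,5] PP/(PP\NP)   >T
      [4,5] "quickly" : NP
    [5,6] "on" : PP\NP

PP/S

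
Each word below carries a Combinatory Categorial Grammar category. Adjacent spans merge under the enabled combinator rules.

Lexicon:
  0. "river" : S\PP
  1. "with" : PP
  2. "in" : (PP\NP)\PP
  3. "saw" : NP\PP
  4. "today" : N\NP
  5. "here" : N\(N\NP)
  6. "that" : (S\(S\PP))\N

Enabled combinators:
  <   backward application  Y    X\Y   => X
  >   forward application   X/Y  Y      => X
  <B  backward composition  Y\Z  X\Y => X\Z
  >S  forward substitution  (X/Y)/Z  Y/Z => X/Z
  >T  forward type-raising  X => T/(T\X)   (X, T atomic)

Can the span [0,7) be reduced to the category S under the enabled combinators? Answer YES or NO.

YES

[0,7] S   <
  [0,1] "river" : S\PP
  [1,7] S\(S\PP)   <
    [1,6] N   <
      [1,5] N\NP   <B
        [1,4] NP\NP   <B
          [1,3] PP\NP   <
            [1,2] "with" : PP
            [2,3] "in" : (PP\NP)\PP
          [3,4] "saw" : NP\PP
        [4,5] "today" : N\NP
      [5,6] "here" : N\(N\NP)
    [6,7] "that" : (S\(S\PP))\N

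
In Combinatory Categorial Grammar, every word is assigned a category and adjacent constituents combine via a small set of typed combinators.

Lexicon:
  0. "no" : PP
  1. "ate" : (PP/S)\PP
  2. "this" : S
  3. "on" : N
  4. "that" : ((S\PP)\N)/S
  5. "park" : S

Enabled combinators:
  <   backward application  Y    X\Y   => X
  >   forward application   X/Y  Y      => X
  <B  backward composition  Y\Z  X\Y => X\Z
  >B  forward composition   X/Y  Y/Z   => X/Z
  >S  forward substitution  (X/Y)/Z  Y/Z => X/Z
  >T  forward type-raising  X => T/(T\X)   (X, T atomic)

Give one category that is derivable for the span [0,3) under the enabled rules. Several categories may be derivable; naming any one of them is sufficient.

PP

[0,6] S   <
  [0,3] PP   >
    [0,2] PP/S   <
      [0,1] "no" : PP
      [1,2] "ate" : (PP/S)\PP
    [2,3] "this" : S
  [3,6] S\PP   <
    [3,4] "on" : N
    [4,6] (S\PP)\N   >
      [4,5] "that" : ((S\PP)\N)/S
      [5,6] "park" : S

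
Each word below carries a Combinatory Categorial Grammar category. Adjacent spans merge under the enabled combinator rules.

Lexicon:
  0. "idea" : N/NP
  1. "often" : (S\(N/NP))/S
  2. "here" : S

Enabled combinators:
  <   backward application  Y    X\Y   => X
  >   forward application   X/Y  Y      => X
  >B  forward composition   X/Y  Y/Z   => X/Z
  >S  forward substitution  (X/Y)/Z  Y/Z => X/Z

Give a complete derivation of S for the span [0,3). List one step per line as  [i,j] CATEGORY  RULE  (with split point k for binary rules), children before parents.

[0,1] N/NP  lex  "idea"
[1,2] (S\(N/NP))/S  lex  "often"
[2,3] S  lex  "here"
[1,3] S\(N/NP)  >  k=2
[0,3] S  <  k=1

[0,3] S   <
  [0,1] "idea" : N/NP
  [1,3] S\(N/NP)   >
    [1,2] "often" : (S\(N/NP))/S
    [2,3] "here" : S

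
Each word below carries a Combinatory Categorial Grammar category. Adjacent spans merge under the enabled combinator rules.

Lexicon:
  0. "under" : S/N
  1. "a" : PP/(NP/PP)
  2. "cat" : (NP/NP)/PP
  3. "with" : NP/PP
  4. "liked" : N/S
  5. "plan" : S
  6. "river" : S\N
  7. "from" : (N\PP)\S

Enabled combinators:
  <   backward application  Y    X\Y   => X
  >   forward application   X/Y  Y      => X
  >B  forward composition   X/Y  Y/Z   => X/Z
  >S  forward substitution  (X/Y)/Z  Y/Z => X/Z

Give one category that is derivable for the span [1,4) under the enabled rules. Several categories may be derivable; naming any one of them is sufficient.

PP

[0,8] S   >
  [0,1] "under" : S/N
  [1,8] N   <
    [1,4] PP   >
      [1,2] "a" : PP/(NP/PP)
      [2,4] NP/PP   >S
        [2,3] "cat" : (NP/NP)/PP
        [3,4] "with" : NP/PP
    [4,8] N\PP   <
      [4,7] S   <
        [4,6] N   >
          [4,5] "liked" : N/S
          [5,6] "plan" : S
        [6,7] "river" : S\N
      [7,8] "from" : (N\PP)\S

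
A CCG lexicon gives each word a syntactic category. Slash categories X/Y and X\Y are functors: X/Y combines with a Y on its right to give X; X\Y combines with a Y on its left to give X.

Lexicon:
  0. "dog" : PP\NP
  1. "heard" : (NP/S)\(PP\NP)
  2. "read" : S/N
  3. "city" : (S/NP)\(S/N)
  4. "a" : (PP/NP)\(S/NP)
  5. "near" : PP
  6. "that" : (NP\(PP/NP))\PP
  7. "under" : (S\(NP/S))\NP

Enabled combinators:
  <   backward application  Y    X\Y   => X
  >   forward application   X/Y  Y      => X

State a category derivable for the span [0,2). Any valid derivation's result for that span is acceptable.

NP/S

[0,8] S   <
  [0,2] NP/S   <
    [0,1] "dog" : PP\NP
    [1,2] "heard" : (NP/S)\(PP\NP)
  [2,8] S\(NP/S)   <
    [2,7] NP   <
      [2,5] PP/NP   <
        [2,4] S/NP   <
          [2,3] "read" : S/N
          [3,4] "city" : (S/NP)\(S/N)
        [4,5] "a" : (PP/NP)\(S/NP)
      [5,7] NP\(PP/NP)   <
        [5,6] "near" : PP
        [6,7] "that" : (NP\(PP/NP))\PP
    [7,8] "under" : (S\(NP/S))\NP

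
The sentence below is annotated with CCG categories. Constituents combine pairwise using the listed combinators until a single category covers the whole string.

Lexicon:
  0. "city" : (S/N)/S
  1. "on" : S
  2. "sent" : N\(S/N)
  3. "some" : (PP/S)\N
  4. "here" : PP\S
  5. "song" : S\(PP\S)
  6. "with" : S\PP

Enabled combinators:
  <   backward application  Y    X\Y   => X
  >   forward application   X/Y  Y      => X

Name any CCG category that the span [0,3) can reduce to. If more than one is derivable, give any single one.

[0,7] S   <
  [0,6] PP   >
    [0,4] PP/S   <
      [0,3] N   <
        [0,2] S/N   >
          [0,1] "city" : (S/N)/S
          [1,2] "on" : S
        [2,3] "sent" : N\(S/N)
      [3,4] "some" : (PP/S)\N
    [4,6] S   <
      [4,5] "here" : PP\S
      [5,6] "song" : S\(PP\S)
  [6,7] "with" : S\PP

N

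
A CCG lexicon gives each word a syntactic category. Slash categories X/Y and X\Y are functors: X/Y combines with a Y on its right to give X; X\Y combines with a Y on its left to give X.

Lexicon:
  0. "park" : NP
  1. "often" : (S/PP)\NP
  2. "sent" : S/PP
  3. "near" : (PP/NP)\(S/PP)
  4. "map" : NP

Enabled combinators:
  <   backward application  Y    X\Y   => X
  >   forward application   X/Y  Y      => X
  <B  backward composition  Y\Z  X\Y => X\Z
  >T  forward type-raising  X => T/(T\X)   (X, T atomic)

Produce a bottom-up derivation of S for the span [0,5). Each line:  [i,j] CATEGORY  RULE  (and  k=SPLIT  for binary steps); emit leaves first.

[0,1] NP  lex  "park"
[1,2] (S/PP)\NP  lex  "often"
[0,2] S/PP  <  k=1
[2,3] S/PP  lex  "sent"
[3,4] (PP/NP)\(S/PP)  lex  "near"
[2,4] PP/NP  <  k=3
[4,5] NP  lex  "map"
[2,5] PP  >  k=4
[0,5] S  >  k=2

[0,5] S   >
  [0,2] S/PP   <
    [0,1] "park" : NP
    [1,2] "often" : (S/PP)\NP
  [2,5] PP   >
    [2,4] PP/NP   <
      [2,3] "sent" : S/PP
      [3,4] "near" : (PP/NP)\(S/PP)
    [4,5] "map" : NP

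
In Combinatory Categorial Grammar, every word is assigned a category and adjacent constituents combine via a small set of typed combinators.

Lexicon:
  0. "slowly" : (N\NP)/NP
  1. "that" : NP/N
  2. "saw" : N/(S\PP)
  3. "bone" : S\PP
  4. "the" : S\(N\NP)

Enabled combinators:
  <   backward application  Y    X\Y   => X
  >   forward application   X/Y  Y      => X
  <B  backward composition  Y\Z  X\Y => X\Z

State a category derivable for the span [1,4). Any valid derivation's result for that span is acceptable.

[0,5] S   <
  [0,4] N\NP   >
    [0,1] "slowly" : (N\NP)/NP
    [1,4] NP   >
      [1,2] "that" : NP/N
      [2,4] N   >
        [2,3] "saw" : N/(S\PP)
        [3,4] "bone" : S\PP
  [4,5] "the" : S\(N\NP)

NP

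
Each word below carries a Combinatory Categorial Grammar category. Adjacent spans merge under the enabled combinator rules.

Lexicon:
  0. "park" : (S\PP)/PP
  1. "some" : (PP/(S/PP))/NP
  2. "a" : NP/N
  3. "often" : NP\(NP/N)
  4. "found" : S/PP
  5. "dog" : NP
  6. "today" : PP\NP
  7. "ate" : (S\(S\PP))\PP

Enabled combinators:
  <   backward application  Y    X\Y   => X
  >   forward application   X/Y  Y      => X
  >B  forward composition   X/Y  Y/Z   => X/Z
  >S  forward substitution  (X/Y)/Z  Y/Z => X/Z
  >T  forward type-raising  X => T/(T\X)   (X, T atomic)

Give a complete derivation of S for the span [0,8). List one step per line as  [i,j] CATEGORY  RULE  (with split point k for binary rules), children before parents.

[0,1] (S\PP)/PP  lex  "park"
[1,2] (PP/(S/PP))/NP  lex  "some"
[2,3] NP/N  lex  "a"
[3,4] NP\(NP/N)  lex  "often"
[2,4] NP  <  k=3
[1,4] PP/(S/PP)  >  k=2
[4,5] S/PP  lex  "found"
[1,5] PP  >  k=4
[0,5] S\PP  >  k=1
[5,6] NP  lex  "dog"
[6,7] PP\NP  lex  "today"
[5,7] PP  <  k=6
[7,8] (S\(S\PP))\PP  lex  "ate"
[5,8] S\(S\PP)  <  k=7
[0,8] S  <  k=5

[0,8] S   <
  [0,5] S\PP   >
    [0,1] "park" : (S\PP)/PP
    [1,5] PP   >
      [1,4] PP/(S/PP)   >
        [1,2] "some" : (PP/(S/PP))/NP
        [2,4] NP   <
          [2,3] "a" : NP/N
          [3,4] "often" : NP\(NP/N)
      [4,5] "found" : S/PP
  [5,8] S\(S\PP)   <
    [5,7] PP   <
      [5,6] "dog" : NP
      [6,7] "today" : PP\NP
    [7,8] "ate" : (S\(S\PP))\PP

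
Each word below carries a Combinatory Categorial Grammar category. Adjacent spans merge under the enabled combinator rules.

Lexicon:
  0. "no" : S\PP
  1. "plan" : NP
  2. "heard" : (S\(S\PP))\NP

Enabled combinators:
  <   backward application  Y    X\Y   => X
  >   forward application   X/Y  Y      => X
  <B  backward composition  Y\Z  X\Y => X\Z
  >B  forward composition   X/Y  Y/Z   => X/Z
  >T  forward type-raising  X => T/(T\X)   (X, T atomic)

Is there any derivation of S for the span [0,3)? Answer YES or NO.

YES

[0,3] S   <
  [0,1] "no" : S\PP
  [1,3] S\(S\PP)   <
    [1,2] "plan" : NP
    [2,3] "heard" : (S\(S\PP))\NP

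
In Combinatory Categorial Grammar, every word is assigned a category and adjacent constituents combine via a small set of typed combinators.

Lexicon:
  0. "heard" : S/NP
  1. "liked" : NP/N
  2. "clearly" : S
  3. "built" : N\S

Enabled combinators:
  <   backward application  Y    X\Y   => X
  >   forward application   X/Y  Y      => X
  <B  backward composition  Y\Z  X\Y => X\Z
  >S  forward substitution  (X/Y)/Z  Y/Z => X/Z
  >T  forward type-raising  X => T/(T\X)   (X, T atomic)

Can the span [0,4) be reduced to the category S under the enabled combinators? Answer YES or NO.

[0,4] S   >
  [0,1] "heard" : S/NP
  [1,4] NP   >
    [1,2] "liked" : NP/N
    [2,4] N   <
      [2,3] "clearly" : S
      [3,4] "built" : N\S

YES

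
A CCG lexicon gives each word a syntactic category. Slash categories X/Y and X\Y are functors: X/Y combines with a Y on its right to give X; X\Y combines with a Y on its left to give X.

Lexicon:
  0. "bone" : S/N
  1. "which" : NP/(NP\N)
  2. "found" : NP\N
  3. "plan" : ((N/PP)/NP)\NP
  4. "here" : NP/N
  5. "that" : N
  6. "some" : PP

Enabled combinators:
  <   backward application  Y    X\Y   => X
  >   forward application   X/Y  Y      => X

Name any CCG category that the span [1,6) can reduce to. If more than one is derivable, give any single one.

N/PP

[0,7] S   >
  [0,1] "bone" : S/N
  [1,7] N   >
    [1,6] N/PP   >
      [1,4] (N/PP)/NP   <
        [1,3] NP   >
          [1,2] "which" : NP/(NP\N)
          [2,3] "found" : NP\N
        [3,4] "plan" : ((N/PP)/NP)\NP
      [4,6] NP   >
        [4,5] "here" : NP/N
        [5,6] "that" : N
    [6,7] "some" : PP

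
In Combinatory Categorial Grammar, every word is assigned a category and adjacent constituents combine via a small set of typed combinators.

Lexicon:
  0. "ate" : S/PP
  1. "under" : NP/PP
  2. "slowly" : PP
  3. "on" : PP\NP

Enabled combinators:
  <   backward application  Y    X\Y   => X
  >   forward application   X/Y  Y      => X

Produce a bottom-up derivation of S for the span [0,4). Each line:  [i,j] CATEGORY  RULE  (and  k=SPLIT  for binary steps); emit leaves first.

[0,1] S/PP  lex  "ate"
[1,2] NP/PP  lex  "under"
[2,3] PP  lex  "slowly"
[1,3] NP  >  k=2
[3,4] PP\NP  lex  "on"
[1,4] PP  <  k=3
[0,4] S  >  k=1

[0,4] S   >
  [0,1] "ate" : S/PP
  [1,4] PP   <
    [1,3] NP   >
      [1,2] "under" : NP/PP
      [2,3] "slowly" : PP
    [3,4] "on" : PP\NP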